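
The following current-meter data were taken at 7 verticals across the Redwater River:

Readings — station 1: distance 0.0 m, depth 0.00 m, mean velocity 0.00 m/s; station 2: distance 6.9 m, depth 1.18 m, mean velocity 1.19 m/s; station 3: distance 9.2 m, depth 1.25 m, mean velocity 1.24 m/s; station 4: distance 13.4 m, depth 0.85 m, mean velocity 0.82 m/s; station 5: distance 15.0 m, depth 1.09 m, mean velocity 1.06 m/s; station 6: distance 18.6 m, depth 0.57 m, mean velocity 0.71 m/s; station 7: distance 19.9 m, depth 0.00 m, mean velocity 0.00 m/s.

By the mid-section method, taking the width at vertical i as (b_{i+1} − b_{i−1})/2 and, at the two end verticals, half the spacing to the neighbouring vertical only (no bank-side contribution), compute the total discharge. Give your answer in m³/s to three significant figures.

17.5 m³/s

w_2 = (9.2 − 0.0)/2 = 4.6 m; q_2 = 1.19 × 1.18 × 4.6 = 6.459 m³/s
w_3 = (13.4 − 6.9)/2 = 3.25 m; q_3 = 1.24 × 1.25 × 3.25 = 5.038 m³/s
w_4 = (15.0 − 9.2)/2 = 2.9 m; q_4 = 0.82 × 0.85 × 2.9 = 2.021 m³/s
w_5 = (18.6 − 13.4)/2 = 2.6 m; q_5 = 1.06 × 1.09 × 2.6 = 3.004 m³/s
w_6 = (19.9 − 15.0)/2 = 2.45 m; q_6 = 0.71 × 0.57 × 2.45 = 0.9915 m³/s
Stations 1, 7 contribute zero (depth or velocity is 0).
Q = Σ qᵢ = 17.51 m³/s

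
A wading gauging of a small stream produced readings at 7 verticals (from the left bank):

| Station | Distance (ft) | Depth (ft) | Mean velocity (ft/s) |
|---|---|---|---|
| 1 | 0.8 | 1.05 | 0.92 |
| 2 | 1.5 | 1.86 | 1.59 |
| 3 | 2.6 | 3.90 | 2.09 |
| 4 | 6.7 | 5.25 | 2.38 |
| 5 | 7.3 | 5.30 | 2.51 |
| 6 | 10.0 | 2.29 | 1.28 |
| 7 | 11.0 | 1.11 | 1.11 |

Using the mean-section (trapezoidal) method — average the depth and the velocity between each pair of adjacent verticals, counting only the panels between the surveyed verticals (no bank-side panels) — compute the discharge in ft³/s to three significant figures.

Panel 1-2: Δb = 0.7 ft, d̄ = (1.05+1.86)/2 = 1.455, v̄ = (0.92+1.59)/2 = 1.255 → q = 0.7×1.455×1.255 = 1.278 ft³/s
Panel 2-3: Δb = 1.1 ft, d̄ = (1.86+3.90)/2 = 2.88, v̄ = (1.59+2.09)/2 = 1.84 → q = 1.1×2.88×1.84 = 5.829 ft³/s
Panel 3-4: Δb = 4.1 ft, d̄ = (3.90+5.25)/2 = 4.575, v̄ = (2.09+2.38)/2 = 2.235 → q = 4.1×4.575×2.235 = 41.92 ft³/s
Panel 4-5: Δb = 0.6 ft, d̄ = (5.25+5.30)/2 = 5.275, v̄ = (2.38+2.51)/2 = 2.445 → q = 0.6×5.275×2.445 = 7.738 ft³/s
Panel 5-6: Δb = 2.7 ft, d̄ = (5.30+2.29)/2 = 3.795, v̄ = (2.51+1.28)/2 = 1.895 → q = 2.7×3.795×1.895 = 19.42 ft³/s
Panel 6-7: Δb = 1 ft, d̄ = (2.29+1.11)/2 = 1.7, v̄ = (1.28+1.11)/2 = 1.195 → q = 1×1.7×1.195 = 2.032 ft³/s
Q = Σ q = 78.22 ft³/s

78.2 ft³/s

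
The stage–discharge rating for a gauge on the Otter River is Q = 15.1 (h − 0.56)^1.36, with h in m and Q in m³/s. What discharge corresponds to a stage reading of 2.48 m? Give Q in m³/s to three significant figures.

36.7 m³/s

Q = 15.1 × (2.48 − 0.56)^1.36 = 15.1 × 1.92^1.36 = 36.67 m³/s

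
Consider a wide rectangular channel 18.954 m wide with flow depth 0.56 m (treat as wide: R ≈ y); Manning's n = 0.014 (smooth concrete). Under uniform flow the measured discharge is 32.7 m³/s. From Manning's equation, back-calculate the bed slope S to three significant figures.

0.00403

A = b·y = 18.954 × 0.56 = 10.61 m²
Wide channel: R ≈ y = 0.56 m
S = (Q·n / (1·A·R^(2/3)))² = (32.7×0.014 / (1×10.61×0.6794))² = 0.004030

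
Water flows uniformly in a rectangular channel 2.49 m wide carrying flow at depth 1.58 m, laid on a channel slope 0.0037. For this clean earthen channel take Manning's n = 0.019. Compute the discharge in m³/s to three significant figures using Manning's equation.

A = b·y = 2.49 × 1.58 = 3.934 m²
P = b + 2y = 2.49 + 2×1.58 = 5.650 m
R = A/P = 3.934/5.650 = 0.6963 m
Q = (1/n)·A·R^(2/3)·S^(1/2) = (1/0.019) × 3.934 × 0.6963^(2/3) × 0.0037^(1/2) = 9.895 m³/s

9.89 m³/s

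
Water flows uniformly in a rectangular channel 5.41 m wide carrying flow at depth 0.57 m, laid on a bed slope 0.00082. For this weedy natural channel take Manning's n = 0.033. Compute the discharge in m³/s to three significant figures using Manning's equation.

1.62 m³/s

A = b·y = 5.41 × 0.57 = 3.084 m²
P = b + 2y = 5.41 + 2×0.57 = 6.550 m
R = A/P = 3.084/6.550 = 0.4708 m
Q = (1/n)·A·R^(2/3)·S^(1/2) = (1/0.033) × 3.084 × 0.4708^(2/3) × 0.00082^(1/2) = 1.619 m³/s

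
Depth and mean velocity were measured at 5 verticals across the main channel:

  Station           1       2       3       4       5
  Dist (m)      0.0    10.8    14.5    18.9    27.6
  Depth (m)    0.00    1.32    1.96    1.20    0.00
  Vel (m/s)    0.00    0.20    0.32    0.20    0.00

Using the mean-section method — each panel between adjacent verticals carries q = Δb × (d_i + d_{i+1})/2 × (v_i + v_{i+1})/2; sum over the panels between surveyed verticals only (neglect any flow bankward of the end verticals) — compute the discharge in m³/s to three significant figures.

Panel 1-2: Δb = 10.8 m, d̄ = (0.00+1.32)/2 = 0.66, v̄ = (0.00+0.20)/2 = 0.1 → q = 10.8×0.66×0.1 = 0.7128 m³/s
Panel 2-3: Δb = 3.7 m, d̄ = (1.32+1.96)/2 = 1.64, v̄ = (0.20+0.32)/2 = 0.26 → q = 3.7×1.64×0.26 = 1.578 m³/s
Panel 3-4: Δb = 4.4 m, d̄ = (1.96+1.20)/2 = 1.58, v̄ = (0.32+0.20)/2 = 0.26 → q = 4.4×1.58×0.26 = 1.808 m³/s
Panel 4-5: Δb = 8.7 m, d̄ = (1.20+0.00)/2 = 0.6, v̄ = (0.20+0.00)/2 = 0.1 → q = 8.7×0.6×0.1 = 0.5220 m³/s
Q = Σ q = 4.620 m³/s

4.62 m³/s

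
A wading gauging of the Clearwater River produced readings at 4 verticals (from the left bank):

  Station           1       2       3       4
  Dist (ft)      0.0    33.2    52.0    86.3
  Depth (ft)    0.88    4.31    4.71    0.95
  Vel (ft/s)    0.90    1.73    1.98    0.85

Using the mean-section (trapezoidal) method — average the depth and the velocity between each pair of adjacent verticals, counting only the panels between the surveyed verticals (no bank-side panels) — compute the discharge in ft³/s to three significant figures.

408 ft³/s

Panel 1-2: Δb = 33.2 ft, d̄ = (0.88+4.31)/2 = 2.595, v̄ = (0.90+1.73)/2 = 1.315 → q = 33.2×2.595×1.315 = 113.3 ft³/s
Panel 2-3: Δb = 18.8 ft, d̄ = (4.31+4.71)/2 = 4.51, v̄ = (1.73+1.98)/2 = 1.855 → q = 18.8×4.51×1.855 = 157.3 ft³/s
Panel 3-4: Δb = 34.3 ft, d̄ = (4.71+0.95)/2 = 2.83, v̄ = (1.98+0.85)/2 = 1.415 → q = 34.3×2.83×1.415 = 137.4 ft³/s
Q = Σ q = 407.9 ft³/s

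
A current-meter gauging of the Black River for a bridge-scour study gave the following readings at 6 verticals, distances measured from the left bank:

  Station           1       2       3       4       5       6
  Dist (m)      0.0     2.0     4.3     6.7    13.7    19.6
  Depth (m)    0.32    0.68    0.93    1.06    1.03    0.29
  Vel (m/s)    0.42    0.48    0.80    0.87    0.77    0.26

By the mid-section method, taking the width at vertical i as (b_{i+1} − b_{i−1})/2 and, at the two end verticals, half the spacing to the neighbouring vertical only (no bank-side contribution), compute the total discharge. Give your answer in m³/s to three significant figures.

w_1 = (2.0 − 0.0)/2 = 1 m; q_1 = 0.42 × 0.32 × 1 = 0.1344 m³/s
w_2 = (4.3 − 0.0)/2 = 2.15 m; q_2 = 0.48 × 0.68 × 2.15 = 0.7018 m³/s
w_3 = (6.7 − 2.0)/2 = 2.35 m; q_3 = 0.80 × 0.93 × 2.35 = 1.748 m³/s
w_4 = (13.7 − 4.3)/2 = 4.7 m; q_4 = 0.87 × 1.06 × 4.7 = 4.334 m³/s
w_5 = (19.6 − 6.7)/2 = 6.45 m; q_5 = 0.77 × 1.03 × 6.45 = 5.115 m³/s
w_6 = (19.6 − 13.7)/2 = 2.95 m; q_6 = 0.26 × 0.29 × 2.95 = 0.2224 m³/s
Q = Σ qᵢ = 12.26 m³/s

12.3 m³/s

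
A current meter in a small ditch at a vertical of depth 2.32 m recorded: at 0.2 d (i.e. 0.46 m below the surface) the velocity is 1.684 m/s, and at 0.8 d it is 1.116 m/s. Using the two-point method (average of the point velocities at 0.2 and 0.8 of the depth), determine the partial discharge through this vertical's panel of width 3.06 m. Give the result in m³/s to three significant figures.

v̄ = (1.684 + 1.116) / 2 = 1.400 m/s
q = v̄ × d × w = 1.400 × 2.32 × 3.06 = 9.939 m³/s

9.94 m³/s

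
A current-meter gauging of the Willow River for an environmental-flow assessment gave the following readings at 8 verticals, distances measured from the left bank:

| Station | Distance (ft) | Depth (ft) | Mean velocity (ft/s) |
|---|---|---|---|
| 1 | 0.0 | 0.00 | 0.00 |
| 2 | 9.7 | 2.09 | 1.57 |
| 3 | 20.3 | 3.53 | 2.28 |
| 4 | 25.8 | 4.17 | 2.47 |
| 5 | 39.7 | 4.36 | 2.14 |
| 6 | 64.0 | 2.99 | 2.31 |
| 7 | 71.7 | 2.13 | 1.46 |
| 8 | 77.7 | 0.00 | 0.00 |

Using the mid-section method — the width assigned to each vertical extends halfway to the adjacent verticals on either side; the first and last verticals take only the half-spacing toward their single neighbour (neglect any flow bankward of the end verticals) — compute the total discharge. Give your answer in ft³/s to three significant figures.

w_2 = (20.3 − 0.0)/2 = 10.15 ft; q_2 = 1.57 × 2.09 × 10.15 = 33.31 ft³/s
w_3 = (25.8 − 9.7)/2 = 8.05 ft; q_3 = 2.28 × 3.53 × 8.05 = 64.79 ft³/s
w_4 = (39.7 − 20.3)/2 = 9.7 ft; q_4 = 2.47 × 4.17 × 9.7 = 99.91 ft³/s
w_5 = (64.0 − 25.8)/2 = 19.1 ft; q_5 = 2.14 × 4.36 × 19.1 = 178.2 ft³/s
w_6 = (71.7 − 39.7)/2 = 16 ft; q_6 = 2.31 × 2.99 × 16 = 110.5 ft³/s
w_7 = (77.7 − 64.0)/2 = 6.85 ft; q_7 = 1.46 × 2.13 × 6.85 = 21.30 ft³/s
Stations 1, 8 contribute zero (depth or velocity is 0).
Q = Σ qᵢ = 508.0 ft³/s

508 ft³/s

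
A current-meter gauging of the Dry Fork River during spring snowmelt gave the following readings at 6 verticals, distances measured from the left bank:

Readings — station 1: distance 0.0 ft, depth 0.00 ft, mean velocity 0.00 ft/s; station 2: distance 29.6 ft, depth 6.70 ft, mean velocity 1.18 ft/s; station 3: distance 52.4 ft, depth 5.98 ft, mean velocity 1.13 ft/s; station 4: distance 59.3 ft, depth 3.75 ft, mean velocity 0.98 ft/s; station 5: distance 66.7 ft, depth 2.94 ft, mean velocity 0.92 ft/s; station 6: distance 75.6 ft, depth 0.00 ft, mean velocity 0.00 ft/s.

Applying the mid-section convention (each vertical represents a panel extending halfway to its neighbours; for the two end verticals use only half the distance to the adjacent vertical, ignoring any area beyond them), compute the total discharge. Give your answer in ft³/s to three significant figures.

w_2 = (52.4 − 0.0)/2 = 26.2 ft; q_2 = 1.18 × 6.70 × 26.2 = 207.1 ft³/s
w_3 = (59.3 − 29.6)/2 = 14.85 ft; q_3 = 1.13 × 5.98 × 14.85 = 100.3 ft³/s
w_4 = (66.7 − 52.4)/2 = 7.15 ft; q_4 = 0.98 × 3.75 × 7.15 = 26.28 ft³/s
w_5 = (75.6 − 59.3)/2 = 8.15 ft; q_5 = 0.92 × 2.94 × 8.15 = 22.04 ft³/s
Stations 1, 6 contribute zero (depth or velocity is 0).
Q = Σ qᵢ = 355.8 ft³/s

356 ft³/s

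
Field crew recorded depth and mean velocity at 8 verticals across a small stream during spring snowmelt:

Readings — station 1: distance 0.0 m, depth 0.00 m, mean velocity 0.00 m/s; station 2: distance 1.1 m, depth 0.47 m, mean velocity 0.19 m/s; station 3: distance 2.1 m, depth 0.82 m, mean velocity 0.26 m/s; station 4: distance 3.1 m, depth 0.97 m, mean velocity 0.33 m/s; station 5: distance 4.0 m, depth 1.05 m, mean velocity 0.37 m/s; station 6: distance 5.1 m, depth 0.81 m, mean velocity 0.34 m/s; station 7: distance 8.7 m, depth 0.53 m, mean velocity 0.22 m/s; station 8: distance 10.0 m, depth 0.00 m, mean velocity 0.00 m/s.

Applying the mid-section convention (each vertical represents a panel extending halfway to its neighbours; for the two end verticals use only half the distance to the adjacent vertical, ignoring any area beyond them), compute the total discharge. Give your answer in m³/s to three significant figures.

w_2 = (2.1 − 0.0)/2 = 1.05 m; q_2 = 0.19 × 0.47 × 1.05 = 0.09377 m³/s
w_3 = (3.1 − 1.1)/2 = 1 m; q_3 = 0.26 × 0.82 × 1 = 0.2132 m³/s
w_4 = (4.0 − 2.1)/2 = 0.95 m; q_4 = 0.33 × 0.97 × 0.95 = 0.3041 m³/s
w_5 = (5.1 − 3.1)/2 = 1 m; q_5 = 0.37 × 1.05 × 1 = 0.3885 m³/s
w_6 = (8.7 − 4.0)/2 = 2.35 m; q_6 = 0.34 × 0.81 × 2.35 = 0.6472 m³/s
w_7 = (10.0 − 5.1)/2 = 2.45 m; q_7 = 0.22 × 0.53 × 2.45 = 0.2857 m³/s
Stations 1, 8 contribute zero (depth or velocity is 0).
Q = Σ qᵢ = 1.932 m³/s

1.93 m³/s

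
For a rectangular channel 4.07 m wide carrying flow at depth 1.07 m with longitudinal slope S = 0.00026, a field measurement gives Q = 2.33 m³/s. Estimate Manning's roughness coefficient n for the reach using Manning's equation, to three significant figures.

0.0238

A = b·y = 4.07 × 1.07 = 4.355 m²
P = b + 2y = 4.07 + 2×1.07 = 6.210 m
R = A/P = 4.355/6.210 = 0.7013 m
n = (1/Q)·A·R^(2/3)·S^(1/2) = (1/2.33) × 4.355 × 0.7893 × 0.01612 = 0.02379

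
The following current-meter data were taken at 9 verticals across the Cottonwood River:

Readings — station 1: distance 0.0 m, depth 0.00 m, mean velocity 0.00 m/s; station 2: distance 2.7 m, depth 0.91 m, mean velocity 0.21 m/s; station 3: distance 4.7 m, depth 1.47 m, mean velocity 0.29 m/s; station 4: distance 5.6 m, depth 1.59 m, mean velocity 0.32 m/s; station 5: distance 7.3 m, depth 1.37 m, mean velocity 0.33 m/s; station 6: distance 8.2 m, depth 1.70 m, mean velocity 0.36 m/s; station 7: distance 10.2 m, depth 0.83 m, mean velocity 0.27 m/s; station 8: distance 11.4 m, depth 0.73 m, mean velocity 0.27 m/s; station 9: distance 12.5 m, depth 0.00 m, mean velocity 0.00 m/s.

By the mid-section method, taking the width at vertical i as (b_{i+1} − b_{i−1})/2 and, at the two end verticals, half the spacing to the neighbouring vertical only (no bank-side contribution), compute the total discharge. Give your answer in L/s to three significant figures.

w_2 = (4.7 − 0.0)/2 = 2.35 m; q_2 = 0.21 × 0.91 × 2.35 = 0.4491 m³/s
w_3 = (5.6 − 2.7)/2 = 1.45 m; q_3 = 0.29 × 1.47 × 1.45 = 0.6181 m³/s
w_4 = (7.3 − 4.7)/2 = 1.3 m; q_4 = 0.32 × 1.59 × 1.3 = 0.6614 m³/s
w_5 = (8.2 − 5.6)/2 = 1.3 m; q_5 = 0.33 × 1.37 × 1.3 = 0.5877 m³/s
w_6 = (10.2 − 7.3)/2 = 1.45 m; q_6 = 0.36 × 1.70 × 1.45 = 0.8874 m³/s
w_7 = (11.4 − 8.2)/2 = 1.6 m; q_7 = 0.27 × 0.83 × 1.6 = 0.3586 m³/s
w_8 = (12.5 − 10.2)/2 = 1.15 m; q_8 = 0.27 × 0.73 × 1.15 = 0.2267 m³/s
Stations 1, 9 contribute zero (depth or velocity is 0).
Q = Σ qᵢ = 3.789 m³/s
= 3.789 × 1000 = 3789 L/s

3790 L/s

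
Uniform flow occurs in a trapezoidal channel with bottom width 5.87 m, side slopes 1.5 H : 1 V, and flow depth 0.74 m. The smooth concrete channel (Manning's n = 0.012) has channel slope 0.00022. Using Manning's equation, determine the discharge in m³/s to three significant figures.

4.57 m³/s

A = (b + z·y)·y = (5.87 + 1.5×0.74)×0.74 = 5.165 m²
P = b + 2y√(1+z²) = 5.87 + 2×0.74×√(1+1.5²) = 8.538 m
R = A/P = 5.165/8.538 = 0.6050 m
Q = (1/n)·A·R^(2/3)·S^(1/2) = (1/0.012) × 5.165 × 0.6050^(2/3) × 0.00022^(1/2) = 4.567 m³/s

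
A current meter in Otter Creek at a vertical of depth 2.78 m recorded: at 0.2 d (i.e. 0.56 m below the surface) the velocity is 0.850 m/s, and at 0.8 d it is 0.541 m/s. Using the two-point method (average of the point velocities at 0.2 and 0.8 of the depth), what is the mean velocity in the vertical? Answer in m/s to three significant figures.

v̄ = (0.850 + 0.541) / 2 = 0.6955 m/s

0.696 m/s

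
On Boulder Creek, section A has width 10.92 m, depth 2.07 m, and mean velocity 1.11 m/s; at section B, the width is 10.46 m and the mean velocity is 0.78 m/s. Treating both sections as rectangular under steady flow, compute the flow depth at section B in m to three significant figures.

3.08 m

Q = A₁V₁ = (10.92×2.07) × 1.11 = 25.09 m³/s
d₂ = Q/(b₂ V₂) = 25.09/(10.46×0.78) = 3.075 m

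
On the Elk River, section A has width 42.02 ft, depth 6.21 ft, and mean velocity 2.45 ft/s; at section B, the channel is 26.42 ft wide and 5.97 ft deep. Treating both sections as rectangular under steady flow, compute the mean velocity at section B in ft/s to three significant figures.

Q = A₁V₁ = (42.02×6.21) × 2.45 = 639.3 ft³/s
A₂ = 26.42 × 5.97 = 157.7 ft²
V₂ = Q/A₂ = 639.3/157.7 = 4.053 ft/s

4.05 ft/s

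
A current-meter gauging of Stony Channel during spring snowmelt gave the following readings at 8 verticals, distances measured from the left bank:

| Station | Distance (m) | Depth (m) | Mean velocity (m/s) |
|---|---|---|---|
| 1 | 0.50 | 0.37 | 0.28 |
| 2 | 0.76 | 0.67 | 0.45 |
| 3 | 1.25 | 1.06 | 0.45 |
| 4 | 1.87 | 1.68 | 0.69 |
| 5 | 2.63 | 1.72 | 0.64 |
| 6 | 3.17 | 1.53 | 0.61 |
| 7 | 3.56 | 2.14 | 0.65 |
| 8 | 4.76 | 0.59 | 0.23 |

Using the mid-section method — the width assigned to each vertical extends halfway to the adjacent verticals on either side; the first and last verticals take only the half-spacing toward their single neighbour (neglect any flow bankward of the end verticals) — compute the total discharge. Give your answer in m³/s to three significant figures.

3.53 m³/s

w_1 = (0.76 − 0.50)/2 = 0.13 m; q_1 = 0.28 × 0.37 × 0.13 = 0.01347 m³/s
w_2 = (1.25 − 0.50)/2 = 0.375 m; q_2 = 0.45 × 0.67 × 0.375 = 0.1131 m³/s
w_3 = (1.87 − 0.76)/2 = 0.555 m; q_3 = 0.45 × 1.06 × 0.555 = 0.2647 m³/s
w_4 = (2.63 − 1.25)/2 = 0.69 m; q_4 = 0.69 × 1.68 × 0.69 = 0.7998 m³/s
w_5 = (3.17 − 1.87)/2 = 0.65 m; q_5 = 0.64 × 1.72 × 0.65 = 0.7155 m³/s
w_6 = (3.56 − 2.63)/2 = 0.465 m; q_6 = 0.61 × 1.53 × 0.465 = 0.4340 m³/s
w_7 = (4.76 − 3.17)/2 = 0.795 m; q_7 = 0.65 × 2.14 × 0.795 = 1.106 m³/s
w_8 = (4.76 − 3.56)/2 = 0.6 m; q_8 = 0.23 × 0.59 × 0.6 = 0.08142 m³/s
Q = Σ qᵢ = 3.528 m³/s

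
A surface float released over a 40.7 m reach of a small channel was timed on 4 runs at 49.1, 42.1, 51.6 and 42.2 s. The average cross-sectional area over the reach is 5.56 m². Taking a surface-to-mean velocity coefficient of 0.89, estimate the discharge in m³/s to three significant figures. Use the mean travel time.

4.35 m³/s

t̄ = (49.1 + 42.1 + 51.6 + 42.2) / 4 = 46.25 s
v_surface = L / t̄ = 40.7 / 46.25 = 0.8800 m/s
v_mean = 0.89 × 0.8800 = 0.7832 m/s
Q = A × v_mean = 5.56 × 0.7832 = 4.355 m³/s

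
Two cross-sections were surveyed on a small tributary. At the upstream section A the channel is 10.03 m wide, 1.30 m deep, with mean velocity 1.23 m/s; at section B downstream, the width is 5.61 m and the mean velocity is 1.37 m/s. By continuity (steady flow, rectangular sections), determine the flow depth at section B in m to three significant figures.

Q = A₁V₁ = (10.03×1.30) × 1.23 = 16.04 m³/s
d₂ = Q/(b₂ V₂) = 16.04/(5.61×1.37) = 2.087 m

2.09 m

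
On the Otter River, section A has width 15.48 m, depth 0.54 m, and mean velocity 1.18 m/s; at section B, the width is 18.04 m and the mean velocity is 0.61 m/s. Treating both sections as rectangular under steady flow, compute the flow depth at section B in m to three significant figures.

Q = A₁V₁ = (15.48×0.54) × 1.18 = 9.864 m³/s
d₂ = Q/(b₂ V₂) = 9.864/(18.04×0.61) = 0.8964 m

0.896 m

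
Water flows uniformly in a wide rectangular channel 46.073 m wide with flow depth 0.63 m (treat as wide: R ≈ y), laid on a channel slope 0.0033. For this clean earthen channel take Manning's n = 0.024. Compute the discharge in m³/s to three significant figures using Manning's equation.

51.1 m³/s

A = b·y = 46.073 × 0.63 = 29.03 m²
Wide channel: R ≈ y = 0.63 m
Q = (1/n)·A·R^(2/3)·S^(1/2) = (1/0.024) × 29.03 × 0.6300^(2/3) × 0.0033^(1/2) = 51.06 m³/s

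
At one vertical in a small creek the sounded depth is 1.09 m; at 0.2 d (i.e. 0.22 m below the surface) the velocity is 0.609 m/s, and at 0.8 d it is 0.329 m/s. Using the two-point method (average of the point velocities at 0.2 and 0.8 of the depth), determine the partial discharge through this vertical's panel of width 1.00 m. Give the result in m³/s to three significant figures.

0.511 m³/s

v̄ = (0.609 + 0.329) / 2 = 0.4690 m/s
q = v̄ × d × w = 0.4690 × 1.09 × 1.00 = 0.5112 m³/s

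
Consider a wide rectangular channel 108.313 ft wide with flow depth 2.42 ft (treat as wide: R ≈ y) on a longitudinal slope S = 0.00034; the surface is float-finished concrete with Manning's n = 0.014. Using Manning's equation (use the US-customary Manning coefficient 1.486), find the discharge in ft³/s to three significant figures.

925 ft³/s

A = b·y = 108.313 × 2.42 = 262.1 ft²
Wide channel: R ≈ y = 2.42 ft
Q = (1.486/n)·A·R^(2/3)·S^(1/2) = (1.486/0.014) × 262.1 × 2.420^(2/3) × 0.00034^(1/2) = 924.7 ft³/s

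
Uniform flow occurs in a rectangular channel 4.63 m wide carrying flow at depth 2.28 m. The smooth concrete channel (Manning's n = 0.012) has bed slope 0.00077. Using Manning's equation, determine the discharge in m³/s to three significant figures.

A = b·y = 4.63 × 2.28 = 10.56 m²
P = b + 2y = 4.63 + 2×2.28 = 9.190 m
R = A/P = 10.56/9.190 = 1.149 m
Q = (1/n)·A·R^(2/3)·S^(1/2) = (1/0.012) × 10.56 × 1.149^(2/3) × 0.00077^(1/2) = 26.77 m³/s

26.8 m³/s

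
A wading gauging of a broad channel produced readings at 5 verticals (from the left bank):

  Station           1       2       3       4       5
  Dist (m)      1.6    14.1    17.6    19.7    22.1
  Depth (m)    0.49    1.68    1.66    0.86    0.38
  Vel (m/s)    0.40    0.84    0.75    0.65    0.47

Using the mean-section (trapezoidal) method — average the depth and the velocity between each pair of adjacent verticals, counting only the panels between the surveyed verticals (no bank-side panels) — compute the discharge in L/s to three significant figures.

15700 L/s

Panel 1-2: Δb = 12.5 m, d̄ = (0.49+1.68)/2 = 1.085, v̄ = (0.40+0.84)/2 = 0.62 → q = 12.5×1.085×0.62 = 8.409 m³/s
Panel 2-3: Δb = 3.5 m, d̄ = (1.68+1.66)/2 = 1.67, v̄ = (0.84+0.75)/2 = 0.795 → q = 3.5×1.67×0.795 = 4.647 m³/s
Panel 3-4: Δb = 2.1 m, d̄ = (1.66+0.86)/2 = 1.26, v̄ = (0.75+0.65)/2 = 0.7 → q = 2.1×1.26×0.7 = 1.852 m³/s
Panel 4-5: Δb = 2.4 m, d̄ = (0.86+0.38)/2 = 0.62, v̄ = (0.65+0.47)/2 = 0.56 → q = 2.4×0.62×0.56 = 0.8333 m³/s
Q = Σ q = 15.74 m³/s
= 15.74 × 1000 = 15740 L/s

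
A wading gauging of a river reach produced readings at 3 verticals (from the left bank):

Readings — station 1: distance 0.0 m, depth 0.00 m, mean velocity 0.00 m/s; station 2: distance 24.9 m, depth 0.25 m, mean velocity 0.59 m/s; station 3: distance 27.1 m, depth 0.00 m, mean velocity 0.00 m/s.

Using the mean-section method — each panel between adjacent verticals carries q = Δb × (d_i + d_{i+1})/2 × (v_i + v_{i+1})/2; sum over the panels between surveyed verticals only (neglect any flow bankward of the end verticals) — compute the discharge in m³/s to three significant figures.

0.999 m³/s

Panel 1-2: Δb = 24.9 m, d̄ = (0.00+0.25)/2 = 0.125, v̄ = (0.00+0.59)/2 = 0.295 → q = 24.9×0.125×0.295 = 0.9182 m³/s
Panel 2-3: Δb = 2.2 m, d̄ = (0.25+0.00)/2 = 0.125, v̄ = (0.59+0.00)/2 = 0.295 → q = 2.2×0.125×0.295 = 0.08113 m³/s
Q = Σ q = 0.9993 m³/s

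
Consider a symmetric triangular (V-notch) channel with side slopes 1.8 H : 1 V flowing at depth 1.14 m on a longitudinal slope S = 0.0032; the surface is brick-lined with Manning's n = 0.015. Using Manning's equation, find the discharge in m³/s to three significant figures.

A = z·y² = 1.8×1.14² = 2.339 m²
P = 2y√(1+z²) = 2×1.14×√(1+1.8²) = 4.695 m
R = A/P = 2.339/4.695 = 0.4983 m
Q = (1/n)·A·R^(2/3)·S^(1/2) = (1/0.015) × 2.339 × 0.4983^(2/3) × 0.0032^(1/2) = 5.545 m³/s

5.54 m³/s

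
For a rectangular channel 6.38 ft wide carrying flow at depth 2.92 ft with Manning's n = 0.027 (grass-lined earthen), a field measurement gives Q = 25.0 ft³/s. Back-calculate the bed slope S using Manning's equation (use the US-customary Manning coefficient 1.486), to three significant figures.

A = b·y = 6.38 × 2.92 = 18.63 ft²
P = b + 2y = 6.38 + 2×2.92 = 12.22 ft
R = A/P = 18.63/12.22 = 1.525 ft
S = (Q·n / (1.486·A·R^(2/3)))² = (25.0×0.027 / (1.486×18.63×1.325))² = 0.0003388

0.000339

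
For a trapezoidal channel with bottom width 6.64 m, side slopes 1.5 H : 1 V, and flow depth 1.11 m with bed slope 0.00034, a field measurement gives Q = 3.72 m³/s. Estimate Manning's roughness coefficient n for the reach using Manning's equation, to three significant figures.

A = (b + z·y)·y = (6.64 + 1.5×1.11)×1.11 = 9.219 m²
P = b + 2y√(1+z²) = 6.64 + 2×1.11×√(1+1.5²) = 10.64 m
R = A/P = 9.219/10.64 = 0.8662 m
n = (1/Q)·A·R^(2/3)·S^(1/2) = (1/3.72) × 9.219 × 0.9087 × 0.01844 = 0.04152

0.0415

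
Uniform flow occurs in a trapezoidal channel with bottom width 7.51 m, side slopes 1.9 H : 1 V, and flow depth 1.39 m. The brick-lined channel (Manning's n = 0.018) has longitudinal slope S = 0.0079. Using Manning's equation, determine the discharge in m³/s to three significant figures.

71.8 m³/s

A = (b + z·y)·y = (7.51 + 1.9×1.39)×1.39 = 14.11 m²
P = b + 2y√(1+z²) = 7.51 + 2×1.39×√(1+1.9²) = 13.48 m
R = A/P = 14.11/13.48 = 1.047 m
Q = (1/n)·A·R^(2/3)·S^(1/2) = (1/0.018) × 14.11 × 1.047^(2/3) × 0.0079^(1/2) = 71.83 m³/s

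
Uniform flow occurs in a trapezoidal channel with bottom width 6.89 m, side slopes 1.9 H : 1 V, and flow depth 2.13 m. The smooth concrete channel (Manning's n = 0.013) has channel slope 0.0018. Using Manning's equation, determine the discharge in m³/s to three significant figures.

A = (b + z·y)·y = (6.89 + 1.9×2.13)×2.13 = 23.30 m²
P = b + 2y√(1+z²) = 6.89 + 2×2.13×√(1+1.9²) = 16.04 m
R = A/P = 23.30/16.04 = 1.453 m
Q = (1/n)·A·R^(2/3)·S^(1/2) = (1/0.013) × 23.30 × 1.453^(2/3) × 0.0018^(1/2) = 97.52 m³/s

97.5 m³/s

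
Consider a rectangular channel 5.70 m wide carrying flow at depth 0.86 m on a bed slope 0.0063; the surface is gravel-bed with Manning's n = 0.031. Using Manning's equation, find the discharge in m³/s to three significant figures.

A = b·y = 5.70 × 0.86 = 4.902 m²
P = b + 2y = 5.70 + 2×0.86 = 7.420 m
R = A/P = 4.902/7.420 = 0.6606 m
Q = (1/n)·A·R^(2/3)·S^(1/2) = (1/0.031) × 4.902 × 0.6606^(2/3) × 0.0063^(1/2) = 9.521 m³/s

9.52 m³/s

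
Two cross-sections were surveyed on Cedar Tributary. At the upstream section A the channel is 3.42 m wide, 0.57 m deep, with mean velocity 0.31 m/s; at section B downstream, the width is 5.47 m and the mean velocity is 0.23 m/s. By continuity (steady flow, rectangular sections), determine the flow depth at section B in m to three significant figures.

0.480 m

Q = A₁V₁ = (3.42×0.57) × 0.31 = 0.6043 m³/s
d₂ = Q/(b₂ V₂) = 0.6043/(5.47×0.23) = 0.4803 m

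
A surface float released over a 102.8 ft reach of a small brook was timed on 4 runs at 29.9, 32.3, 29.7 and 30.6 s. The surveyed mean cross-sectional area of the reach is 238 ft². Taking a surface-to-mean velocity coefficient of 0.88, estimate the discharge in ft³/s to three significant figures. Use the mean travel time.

703 ft³/s

t̄ = (29.9 + 32.3 + 29.7 + 30.6) / 4 = 30.625 s
v_surface = L / t̄ = 102.8 / 30.625 = 3.357 ft/s
v_mean = 0.88 × 3.357 = 2.954 ft/s
Q = A × v_mean = 238 × 2.954 = 703.0 ft³/s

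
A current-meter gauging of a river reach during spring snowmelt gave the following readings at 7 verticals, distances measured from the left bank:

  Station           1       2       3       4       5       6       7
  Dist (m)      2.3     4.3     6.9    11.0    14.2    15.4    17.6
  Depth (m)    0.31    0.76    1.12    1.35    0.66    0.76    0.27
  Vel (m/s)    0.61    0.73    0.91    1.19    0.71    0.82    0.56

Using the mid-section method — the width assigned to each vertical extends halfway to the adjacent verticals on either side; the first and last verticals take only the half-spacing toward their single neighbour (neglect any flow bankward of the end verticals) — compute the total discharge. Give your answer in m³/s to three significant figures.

w_1 = (4.3 − 2.3)/2 = 1 m; q_1 = 0.61 × 0.31 × 1 = 0.1891 m³/s
w_2 = (6.9 − 2.3)/2 = 2.3 m; q_2 = 0.73 × 0.76 × 2.3 = 1.276 m³/s
w_3 = (11.0 − 4.3)/2 = 3.35 m; q_3 = 0.91 × 1.12 × 3.35 = 3.414 m³/s
w_4 = (14.2 − 6.9)/2 = 3.65 m; q_4 = 1.19 × 1.35 × 3.65 = 5.864 m³/s
w_5 = (15.4 − 11.0)/2 = 2.2 m; q_5 = 0.71 × 0.66 × 2.2 = 1.031 m³/s
w_6 = (17.6 − 14.2)/2 = 1.7 m; q_6 = 0.82 × 0.76 × 1.7 = 1.059 m³/s
w_7 = (17.6 − 15.4)/2 = 1.1 m; q_7 = 0.56 × 0.27 × 1.1 = 0.1663 m³/s
Q = Σ qᵢ = 13.00 m³/s

13.0 m³/s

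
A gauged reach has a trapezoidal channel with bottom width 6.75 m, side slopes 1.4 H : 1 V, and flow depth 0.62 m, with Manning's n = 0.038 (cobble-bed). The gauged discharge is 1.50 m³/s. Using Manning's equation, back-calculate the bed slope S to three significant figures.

A = (b + z·y)·y = (6.75 + 1.4×0.62)×0.62 = 4.723 m²
P = b + 2y√(1+z²) = 6.75 + 2×0.62×√(1+1.4²) = 8.883 m
R = A/P = 4.723/8.883 = 0.5317 m
S = (Q·n / (1·A·R^(2/3)))² = (1.50×0.038 / (1×4.723×0.6563))² = 0.0003381

0.000338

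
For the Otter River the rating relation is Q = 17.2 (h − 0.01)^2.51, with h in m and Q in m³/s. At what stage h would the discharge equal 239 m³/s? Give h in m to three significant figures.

h − h₀ = (Q/C)^(1/b) = (239/17.2)^(1/2.51) = 2.853 m
h = 0.01 + 2.853 = 2.863 m

2.86 m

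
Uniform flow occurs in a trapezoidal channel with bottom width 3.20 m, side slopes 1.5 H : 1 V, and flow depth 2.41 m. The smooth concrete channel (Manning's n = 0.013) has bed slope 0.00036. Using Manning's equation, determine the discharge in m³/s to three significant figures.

29.7 m³/s

A = (b + z·y)·y = (3.20 + 1.5×2.41)×2.41 = 16.42 m²
P = b + 2y√(1+z²) = 3.20 + 2×2.41×√(1+1.5²) = 11.89 m
R = A/P = 16.42/11.89 = 1.381 m
Q = (1/n)·A·R^(2/3)·S^(1/2) = (1/0.013) × 16.42 × 1.381^(2/3) × 0.00036^(1/2) = 29.73 m³/s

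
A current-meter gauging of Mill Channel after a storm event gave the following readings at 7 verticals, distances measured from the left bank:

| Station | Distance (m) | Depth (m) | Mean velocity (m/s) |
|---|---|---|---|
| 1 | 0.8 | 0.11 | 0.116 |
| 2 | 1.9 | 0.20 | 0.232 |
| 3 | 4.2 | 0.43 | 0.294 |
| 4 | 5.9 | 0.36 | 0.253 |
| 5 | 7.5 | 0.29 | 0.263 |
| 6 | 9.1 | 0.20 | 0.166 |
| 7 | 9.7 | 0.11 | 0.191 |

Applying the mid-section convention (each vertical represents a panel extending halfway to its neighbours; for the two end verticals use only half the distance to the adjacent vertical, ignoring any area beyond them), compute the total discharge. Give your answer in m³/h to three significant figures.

w_1 = (1.9 − 0.8)/2 = 0.55 m; q_1 = 0.116 × 0.11 × 0.55 = 0.007018 m³/s
w_2 = (4.2 − 0.8)/2 = 1.7 m; q_2 = 0.232 × 0.20 × 1.7 = 0.07888 m³/s
w_3 = (5.9 − 1.9)/2 = 2 m; q_3 = 0.294 × 0.43 × 2 = 0.2528 m³/s
w_4 = (7.5 − 4.2)/2 = 1.65 m; q_4 = 0.253 × 0.36 × 1.65 = 0.1503 m³/s
w_5 = (9.1 − 5.9)/2 = 1.6 m; q_5 = 0.263 × 0.29 × 1.6 = 0.1220 m³/s
w_6 = (9.7 − 7.5)/2 = 1.1 m; q_6 = 0.166 × 0.20 × 1.1 = 0.03652 m³/s
w_7 = (9.7 − 9.1)/2 = 0.3 m; q_7 = 0.191 × 0.11 × 0.3 = 0.006303 m³/s
Q = Σ qᵢ = 0.6539 m³/s
= 0.6539 × 3600 = 2354 m³/h

2350 m³/h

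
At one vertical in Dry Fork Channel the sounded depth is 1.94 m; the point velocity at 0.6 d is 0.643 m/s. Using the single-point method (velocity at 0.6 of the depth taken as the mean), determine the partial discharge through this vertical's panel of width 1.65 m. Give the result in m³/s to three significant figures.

2.06 m³/s

v̄ = v₀.₆ = 0.643 m/s
q = v̄ × d × w = 0.6430 × 1.94 × 1.65 = 2.058 m³/s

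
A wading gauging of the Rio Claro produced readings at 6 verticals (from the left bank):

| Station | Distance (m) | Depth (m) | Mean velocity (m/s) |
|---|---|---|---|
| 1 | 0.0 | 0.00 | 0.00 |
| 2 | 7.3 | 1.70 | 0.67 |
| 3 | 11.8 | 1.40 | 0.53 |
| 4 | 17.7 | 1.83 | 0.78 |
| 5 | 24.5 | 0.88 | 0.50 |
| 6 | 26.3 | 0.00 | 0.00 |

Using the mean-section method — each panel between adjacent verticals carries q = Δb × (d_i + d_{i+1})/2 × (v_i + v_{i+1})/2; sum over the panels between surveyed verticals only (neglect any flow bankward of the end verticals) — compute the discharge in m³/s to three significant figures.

Panel 1-2: Δb = 7.3 m, d̄ = (0.00+1.70)/2 = 0.85, v̄ = (0.00+0.67)/2 = 0.335 → q = 7.3×0.85×0.335 = 2.079 m³/s
Panel 2-3: Δb = 4.5 m, d̄ = (1.70+1.40)/2 = 1.55, v̄ = (0.67+0.53)/2 = 0.6 → q = 4.5×1.55×0.6 = 4.185 m³/s
Panel 3-4: Δb = 5.9 m, d̄ = (1.40+1.83)/2 = 1.615, v̄ = (0.53+0.78)/2 = 0.655 → q = 5.9×1.615×0.655 = 6.241 m³/s
Panel 4-5: Δb = 6.8 m, d̄ = (1.83+0.88)/2 = 1.355, v̄ = (0.78+0.50)/2 = 0.64 → q = 6.8×1.355×0.64 = 5.897 m³/s
Panel 5-6: Δb = 1.8 m, d̄ = (0.88+0.00)/2 = 0.44, v̄ = (0.50+0.00)/2 = 0.25 → q = 1.8×0.44×0.25 = 0.1980 m³/s
Q = Σ q = 18.60 m³/s

18.6 m³/s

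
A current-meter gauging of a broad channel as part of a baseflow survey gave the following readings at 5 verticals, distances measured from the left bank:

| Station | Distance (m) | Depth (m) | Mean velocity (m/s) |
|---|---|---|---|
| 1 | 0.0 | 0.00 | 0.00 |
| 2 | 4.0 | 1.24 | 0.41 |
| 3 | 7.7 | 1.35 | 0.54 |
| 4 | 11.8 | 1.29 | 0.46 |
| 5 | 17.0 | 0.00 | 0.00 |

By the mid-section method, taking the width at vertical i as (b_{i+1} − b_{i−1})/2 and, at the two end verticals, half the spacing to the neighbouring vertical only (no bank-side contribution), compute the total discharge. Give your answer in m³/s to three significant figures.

7.56 m³/s

w_2 = (7.7 − 0.0)/2 = 3.85 m; q_2 = 0.41 × 1.24 × 3.85 = 1.957 m³/s
w_3 = (11.8 − 4.0)/2 = 3.9 m; q_3 = 0.54 × 1.35 × 3.9 = 2.843 m³/s
w_4 = (17.0 − 7.7)/2 = 4.65 m; q_4 = 0.46 × 1.29 × 4.65 = 2.759 m³/s
Stations 1, 5 contribute zero (depth or velocity is 0).
Q = Σ qᵢ = 7.560 m³/s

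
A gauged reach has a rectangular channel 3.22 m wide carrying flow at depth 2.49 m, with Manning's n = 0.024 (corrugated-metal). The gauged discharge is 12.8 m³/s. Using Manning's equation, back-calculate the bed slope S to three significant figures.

A = b·y = 3.22 × 2.49 = 8.018 m²
P = b + 2y = 3.22 + 2×2.49 = 8.200 m
R = A/P = 8.018/8.200 = 0.9778 m
S = (Q·n / (1·A·R^(2/3)))² = (12.8×0.024 / (1×8.018×0.9851))² = 0.001513

0.00151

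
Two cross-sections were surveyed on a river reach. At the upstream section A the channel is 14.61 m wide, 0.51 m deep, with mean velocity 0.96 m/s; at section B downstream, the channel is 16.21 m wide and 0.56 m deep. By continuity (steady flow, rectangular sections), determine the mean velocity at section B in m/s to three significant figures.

Q = A₁V₁ = (14.61×0.51) × 0.96 = 7.153 m³/s
A₂ = 16.21 × 0.56 = 9.078 m²
V₂ = Q/A₂ = 7.153/9.078 = 0.7880 m/s

0.788 m/s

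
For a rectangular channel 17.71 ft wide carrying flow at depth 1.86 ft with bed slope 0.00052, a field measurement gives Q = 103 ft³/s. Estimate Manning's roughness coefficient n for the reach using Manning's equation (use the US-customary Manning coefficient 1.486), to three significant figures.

A = b·y = 17.71 × 1.86 = 32.94 ft²
P = b + 2y = 17.71 + 2×1.86 = 21.43 ft
R = A/P = 32.94/21.43 = 1.537 ft
n = (1.486/Q)·A·R^(2/3)·S^(1/2) = (1.486/103) × 32.94 × 1.332 × 0.02280 = 0.01443

0.0144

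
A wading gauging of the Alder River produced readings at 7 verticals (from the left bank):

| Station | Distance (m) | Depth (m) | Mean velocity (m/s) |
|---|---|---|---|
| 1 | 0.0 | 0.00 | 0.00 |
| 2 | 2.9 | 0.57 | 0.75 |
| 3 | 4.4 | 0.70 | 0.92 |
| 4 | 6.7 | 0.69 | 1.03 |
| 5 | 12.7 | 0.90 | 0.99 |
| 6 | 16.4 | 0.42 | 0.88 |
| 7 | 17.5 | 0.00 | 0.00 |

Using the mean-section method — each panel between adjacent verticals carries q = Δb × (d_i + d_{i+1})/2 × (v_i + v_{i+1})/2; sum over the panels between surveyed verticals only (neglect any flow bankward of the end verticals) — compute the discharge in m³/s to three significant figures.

Panel 1-2: Δb = 2.9 m, d̄ = (0.00+0.57)/2 = 0.285, v̄ = (0.00+0.75)/2 = 0.375 → q = 2.9×0.285×0.375 = 0.3099 m³/s
Panel 2-3: Δb = 1.5 m, d̄ = (0.57+0.70)/2 = 0.635, v̄ = (0.75+0.92)/2 = 0.835 → q = 1.5×0.635×0.835 = 0.7953 m³/s
Panel 3-4: Δb = 2.3 m, d̄ = (0.70+0.69)/2 = 0.695, v̄ = (0.92+1.03)/2 = 0.975 → q = 2.3×0.695×0.975 = 1.559 m³/s
Panel 4-5: Δb = 6 m, d̄ = (0.69+0.90)/2 = 0.795, v̄ = (1.03+0.99)/2 = 1.01 → q = 6×0.795×1.01 = 4.818 m³/s
Panel 5-6: Δb = 3.7 m, d̄ = (0.90+0.42)/2 = 0.66, v̄ = (0.99+0.88)/2 = 0.935 → q = 3.7×0.66×0.935 = 2.283 m³/s
Panel 6-7: Δb = 1.1 m, d̄ = (0.42+0.00)/2 = 0.21, v̄ = (0.88+0.00)/2 = 0.44 → q = 1.1×0.21×0.44 = 0.1016 m³/s
Q = Σ q = 9.866 m³/s

9.87 m³/s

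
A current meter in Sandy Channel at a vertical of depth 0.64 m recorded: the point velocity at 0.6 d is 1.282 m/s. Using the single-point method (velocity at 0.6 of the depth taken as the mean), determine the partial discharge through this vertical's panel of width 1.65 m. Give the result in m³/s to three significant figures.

v̄ = v₀.₆ = 1.282 m/s
q = v̄ × d × w = 1.282 × 0.64 × 1.65 = 1.354 m³/s

1.35 m³/s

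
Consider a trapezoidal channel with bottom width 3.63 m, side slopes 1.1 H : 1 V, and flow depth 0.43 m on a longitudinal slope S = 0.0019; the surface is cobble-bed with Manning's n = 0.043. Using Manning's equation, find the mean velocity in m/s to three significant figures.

A = (b + z·y)·y = (3.63 + 1.1×0.43)×0.43 = 1.764 m²
P = b + 2y√(1+z²) = 3.63 + 2×0.43×√(1+1.1²) = 4.908 m
R = A/P = 1.764/4.908 = 0.3594 m
Q = (1/n)·A·R^(2/3)·S^(1/2) = (1/0.043) × 1.764 × 0.3594^(2/3) × 0.0019^(1/2) = 0.9041 m³/s
V = Q/A = 0.9041/1.764 = 0.5125 m/s

0.512 m/s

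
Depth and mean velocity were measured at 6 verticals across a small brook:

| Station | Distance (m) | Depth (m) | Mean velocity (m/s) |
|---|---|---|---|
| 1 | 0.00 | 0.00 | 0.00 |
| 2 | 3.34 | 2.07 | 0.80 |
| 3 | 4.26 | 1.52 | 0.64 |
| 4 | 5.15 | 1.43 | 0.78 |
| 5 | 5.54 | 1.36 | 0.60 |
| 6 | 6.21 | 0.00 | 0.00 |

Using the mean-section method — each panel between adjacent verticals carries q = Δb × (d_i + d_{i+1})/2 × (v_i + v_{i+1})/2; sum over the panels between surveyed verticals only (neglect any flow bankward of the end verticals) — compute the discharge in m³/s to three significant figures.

Panel 1-2: Δb = 3.34 m, d̄ = (0.00+2.07)/2 = 1.035, v̄ = (0.00+0.80)/2 = 0.4 → q = 3.34×1.035×0.4 = 1.383 m³/s
Panel 2-3: Δb = 0.92 m, d̄ = (2.07+1.52)/2 = 1.795, v̄ = (0.80+0.64)/2 = 0.72 → q = 0.92×1.795×0.72 = 1.189 m³/s
Panel 3-4: Δb = 0.89 m, d̄ = (1.52+1.43)/2 = 1.475, v̄ = (0.64+0.78)/2 = 0.71 → q = 0.89×1.475×0.71 = 0.9321 m³/s
Panel 4-5: Δb = 0.39 m, d̄ = (1.43+1.36)/2 = 1.395, v̄ = (0.78+0.60)/2 = 0.69 → q = 0.39×1.395×0.69 = 0.3754 m³/s
Panel 5-6: Δb = 0.67 m, d̄ = (1.36+0.00)/2 = 0.68, v̄ = (0.60+0.00)/2 = 0.3 → q = 0.67×0.68×0.3 = 0.1367 m³/s
Q = Σ q = 4.016 m³/s

4.02 m³/s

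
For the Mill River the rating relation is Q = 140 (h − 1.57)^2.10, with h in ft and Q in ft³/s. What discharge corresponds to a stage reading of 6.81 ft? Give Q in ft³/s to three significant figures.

4540 ft³/s

Q = 140 × (6.81 − 1.57)^2.10 = 140 × 5.24^2.10 = 4537 ft³/s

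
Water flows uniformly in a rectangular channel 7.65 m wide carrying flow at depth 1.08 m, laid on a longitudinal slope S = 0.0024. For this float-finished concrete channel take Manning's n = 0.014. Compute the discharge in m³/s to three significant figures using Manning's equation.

A = b·y = 7.65 × 1.08 = 8.262 m²
P = b + 2y = 7.65 + 2×1.08 = 9.810 m
R = A/P = 8.262/9.810 = 0.8422 m
Q = (1/n)·A·R^(2/3)·S^(1/2) = (1/0.014) × 8.262 × 0.8422^(2/3) × 0.0024^(1/2) = 25.78 m³/s

25.8 m³/s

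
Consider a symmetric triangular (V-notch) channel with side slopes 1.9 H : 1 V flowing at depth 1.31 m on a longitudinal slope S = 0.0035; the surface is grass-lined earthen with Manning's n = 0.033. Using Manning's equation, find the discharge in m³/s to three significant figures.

4.06 m³/s

A = z·y² = 1.9×1.31² = 3.261 m²
P = 2y√(1+z²) = 2×1.31×√(1+1.9²) = 5.625 m
R = A/P = 3.261/5.625 = 0.5796 m
Q = (1/n)·A·R^(2/3)·S^(1/2) = (1/0.033) × 3.261 × 0.5796^(2/3) × 0.0035^(1/2) = 4.064 m³/s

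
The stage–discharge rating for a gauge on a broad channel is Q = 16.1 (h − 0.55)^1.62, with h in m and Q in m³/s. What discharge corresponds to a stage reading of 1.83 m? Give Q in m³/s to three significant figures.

24.0 m³/s

Q = 16.1 × (1.83 − 0.55)^1.62 = 16.1 × 1.28^1.62 = 24.02 m³/s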